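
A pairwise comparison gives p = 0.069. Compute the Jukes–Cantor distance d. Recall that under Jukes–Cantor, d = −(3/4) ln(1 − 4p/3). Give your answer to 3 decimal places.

0.072

d = −(3/4) ln(1 − 4p/3) = −0.75 ln(1 − 0.092) = −0.75 ln(0.908)
  = −0.75 × (-0.096511) = 0.072383 substitutions/site.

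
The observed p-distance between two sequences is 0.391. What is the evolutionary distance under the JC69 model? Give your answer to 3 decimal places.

d = −(3/4) ln(1 − 4p/3) = −0.75 ln(1 − 0.521333) = −0.75 ln(0.478667)
  = −0.75 × (-0.736750) = 0.552563 substitutions/site.

0.553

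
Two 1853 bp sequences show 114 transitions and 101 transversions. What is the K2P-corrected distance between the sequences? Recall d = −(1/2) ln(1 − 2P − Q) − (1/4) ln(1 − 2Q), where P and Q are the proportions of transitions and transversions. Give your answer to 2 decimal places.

0.13

P = 114/1853 ≈ 0.061522 and Q = 101/1853 ≈ 0.054506.
Under the Kimura two-parameter model, d = −½ ln(1 − 2P − Q) − ¼ ln(1 − 2Q).
1 − 2P − Q = 0.82245, giving −½ ln(0.82245) = 0.097734.
1 − 2Q = 0.890988, giving −¼ ln(0.890988) = 0.028856.
d = 0.097734 + 0.028856 = 0.126590.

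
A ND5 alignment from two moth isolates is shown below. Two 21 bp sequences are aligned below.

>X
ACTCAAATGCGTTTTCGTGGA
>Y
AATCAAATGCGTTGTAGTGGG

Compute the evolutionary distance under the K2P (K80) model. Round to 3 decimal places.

Of 21 sites, 1 differences are transitions and 3 are transversions, so P = 1/21 ≈ 0.047619 and Q = 3/21 ≈ 0.142857.
Under the Kimura two-parameter model, d = −½ ln(1 − 2P − Q) − ¼ ln(1 − 2Q).
1 − 2P − Q = 0.761905, giving −½ ln(0.761905) = 0.135967.
1 − 2Q = 0.714286, giving −¼ ln(0.714286) = 0.084118.
d = 0.135967 + 0.084118 = 0.220085.

0.220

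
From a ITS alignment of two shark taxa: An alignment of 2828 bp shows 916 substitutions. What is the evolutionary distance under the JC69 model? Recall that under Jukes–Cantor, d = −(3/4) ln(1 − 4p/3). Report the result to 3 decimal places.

p = 916/2828 ≈ 0.323904.
d = −(3/4) ln(1 − 4p/3) = −0.75 ln(1 − 0.431872) = −0.75 ln(0.568128)
  = −0.75 × (-0.565409) = 0.424057 substitutions/site.

0.424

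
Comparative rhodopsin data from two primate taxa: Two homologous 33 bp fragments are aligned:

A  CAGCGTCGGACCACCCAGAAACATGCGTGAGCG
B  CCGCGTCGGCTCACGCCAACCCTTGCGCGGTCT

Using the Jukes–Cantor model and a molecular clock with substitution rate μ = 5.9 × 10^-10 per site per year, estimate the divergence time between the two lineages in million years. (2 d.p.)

473.50

The sequences differ at 13 of 33 sites, so p = 13/33 ≈ 0.393939.
d = −(3/4) ln(1 − 4p/3) = −0.75 ln(1 − 0.525252) = −0.75 ln(0.474748)
  = −0.75 × (-0.744971) = 0.558728 substitutions/site.
Under a molecular clock d = 2μt, so t = d/(2μ) = 0.558728 / (2 × 5.9 × 10^-10) = 473.50 million years.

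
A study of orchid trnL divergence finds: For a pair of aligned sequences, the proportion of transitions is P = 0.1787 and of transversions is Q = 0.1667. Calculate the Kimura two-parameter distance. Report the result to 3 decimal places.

Under the Kimura two-parameter model, d = −½ ln(1 − 2P − Q) − ¼ ln(1 − 2Q).
1 − 2P − Q = 0.4759, giving −½ ln(0.4759) = 0.371274.
1 − 2Q = 0.6666, giving −¼ ln(0.6666) = 0.101391.
d = 0.371274 + 0.101391 = 0.472665.

0.473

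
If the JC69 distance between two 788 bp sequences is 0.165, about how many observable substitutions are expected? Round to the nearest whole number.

Invert JC69: p = (3/4)(1 − e^(−4d/3)) = 0.75 × (1 − e^(-0.22)) = 0.75 × (1 − 0.802519) = 0.148111.
Expected differing sites = pL ≈ 0.148111 × 788 = 116.711468 ≈ 117.

117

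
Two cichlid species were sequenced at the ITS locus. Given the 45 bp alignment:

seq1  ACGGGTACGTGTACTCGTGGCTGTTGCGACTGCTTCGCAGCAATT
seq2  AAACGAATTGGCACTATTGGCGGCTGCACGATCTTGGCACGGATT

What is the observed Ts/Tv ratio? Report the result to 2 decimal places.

Transitions are A↔G and C↔T; transversions are all other mismatches.
Transitions: 6. Transversions: 15.
R = 6/15 = 0.40.

0.40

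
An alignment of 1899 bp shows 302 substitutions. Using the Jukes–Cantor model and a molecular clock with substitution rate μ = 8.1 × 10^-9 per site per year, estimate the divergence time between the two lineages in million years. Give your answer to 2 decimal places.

11.03

p = 302/1899 ≈ 0.159031.
d = −(3/4) ln(1 − 4p/3) = −0.75 ln(1 − 0.212041) = −0.75 ln(0.787959)
  = −0.75 × (-0.238309) = 0.178732 substitutions/site.
Under a molecular clock d = 2μt, so t = d/(2μ) = 0.178732 / (2 × 8.1 × 10^-9) = 11.03 million years.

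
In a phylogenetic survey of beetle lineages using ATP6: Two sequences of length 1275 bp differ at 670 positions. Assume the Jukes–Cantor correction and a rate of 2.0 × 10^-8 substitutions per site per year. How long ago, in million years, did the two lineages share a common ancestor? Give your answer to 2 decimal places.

22.62

p = 670/1275 ≈ 0.52549.
d = −(3/4) ln(1 − 4p/3) = −0.75 ln(1 − 0.700653) = −0.75 ln(0.299347)
  = −0.75 × (-1.206152) = 0.904614 substitutions/site.
Under a molecular clock d = 2μt, so t = d/(2μ) = 0.904614 / (2 × 2.0 × 10^-8) = 22.62 million years.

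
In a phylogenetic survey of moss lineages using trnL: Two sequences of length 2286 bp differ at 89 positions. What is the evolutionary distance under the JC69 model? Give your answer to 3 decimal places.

0.040

p = 89/2286 ≈ 0.038933.
d = −(3/4) ln(1 − 4p/3) = −0.75 ln(1 − 0.051911) = −0.75 ln(0.948089)
  = −0.75 × (-0.053307) = 0.039980 substitutions/site.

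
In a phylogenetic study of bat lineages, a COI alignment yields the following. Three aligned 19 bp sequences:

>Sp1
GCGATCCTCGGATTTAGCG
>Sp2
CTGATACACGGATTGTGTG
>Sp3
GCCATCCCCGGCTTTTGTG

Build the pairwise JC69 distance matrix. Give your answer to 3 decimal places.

Sp1–Sp2: 7/19 sites differ → p ≈ 0.368421, d = −0.75 ln(1 − 0.491228) = 0.506816 ≈ 0.507.
Sp1–Sp3: 5/19 sites differ → p ≈ 0.263158, d = −0.75 ln(1 − 0.350877) = 0.324100 ≈ 0.324.
Sp2–Sp3: 7/19 sites differ → p ≈ 0.368421, d = −0.75 ln(1 − 0.491228) = 0.506816 ≈ 0.507.

d(Sp1,Sp2) = 0.507, d(Sp1,Sp3) = 0.324, d(Sp2,Sp3) = 0.507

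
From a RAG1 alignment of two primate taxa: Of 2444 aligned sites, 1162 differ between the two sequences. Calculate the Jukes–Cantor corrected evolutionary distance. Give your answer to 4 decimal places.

0.7537

p = 1162/2444 ≈ 0.47545.
d = −(3/4) ln(1 − 4p/3) = −0.75 ln(1 − 0.633933) = −0.75 ln(0.366067)
  = −0.75 × (-1.004939) = 0.753704 substitutions/site.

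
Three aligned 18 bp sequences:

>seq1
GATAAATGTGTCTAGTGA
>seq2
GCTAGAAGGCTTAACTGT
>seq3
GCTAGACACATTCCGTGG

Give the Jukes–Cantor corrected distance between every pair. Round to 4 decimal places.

seq1–seq2: 9/18 sites differ → p = 0.5, d = −0.75 ln(1 − 0.666667) = 0.823960 ≈ 0.8240.
seq1–seq3: 10/18 sites differ → p ≈ 0.555556, d = −0.75 ln(1 − 0.740741) = 1.012446 ≈ 1.0124.
seq2–seq3: 8/18 sites differ → p ≈ 0.444444, d = −0.75 ln(1 − 0.592592) = 0.673455 ≈ 0.6735.

d(seq1,seq2) = 0.8240, d(seq1,seq3) = 1.0124, d(seq2,seq3) = 0.6735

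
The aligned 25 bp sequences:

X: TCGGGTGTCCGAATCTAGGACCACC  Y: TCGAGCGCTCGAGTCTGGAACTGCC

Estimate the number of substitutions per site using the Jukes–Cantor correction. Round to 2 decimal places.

0.49

The sequences differ at 9 of 25 sites (4, 6, 8, 9, 13, 17, 19, 22, 23), so p = 9/25 = 0.36.
d = −(3/4) ln(1 − 4p/3) = −0.75 ln(1 − 0.48) = −0.75 ln(0.52)
  = −0.75 × (-0.653926) = 0.490445 substitutions/site.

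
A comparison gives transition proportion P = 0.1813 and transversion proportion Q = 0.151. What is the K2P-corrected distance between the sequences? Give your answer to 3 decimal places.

0.450

Under the Kimura two-parameter model, d = −½ ln(1 − 2P − Q) − ¼ ln(1 − 2Q).
1 − 2P − Q = 0.4864, giving −½ ln(0.4864) = 0.360362.
1 − 2Q = 0.698, giving −¼ ln(0.698) = 0.089884.
d = 0.360362 + 0.089884 = 0.450246.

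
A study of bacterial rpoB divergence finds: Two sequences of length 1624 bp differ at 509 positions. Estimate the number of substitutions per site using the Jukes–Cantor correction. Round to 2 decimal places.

p = 509/1624 ≈ 0.313424.
d = −(3/4) ln(1 − 4p/3) = −0.75 ln(1 − 0.417899) = −0.75 ln(0.582101)
  = −0.75 × (-0.541111) = 0.405833 substitutions/site.

0.41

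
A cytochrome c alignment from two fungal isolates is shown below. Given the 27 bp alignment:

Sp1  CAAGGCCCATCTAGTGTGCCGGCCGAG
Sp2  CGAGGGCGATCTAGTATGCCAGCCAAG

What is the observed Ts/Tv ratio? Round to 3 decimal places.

Transitions are A↔G and C↔T; transversions are all other mismatches.
Transitions: 4. Transversions: 2.
R = 4/2 = 2.000.

2.000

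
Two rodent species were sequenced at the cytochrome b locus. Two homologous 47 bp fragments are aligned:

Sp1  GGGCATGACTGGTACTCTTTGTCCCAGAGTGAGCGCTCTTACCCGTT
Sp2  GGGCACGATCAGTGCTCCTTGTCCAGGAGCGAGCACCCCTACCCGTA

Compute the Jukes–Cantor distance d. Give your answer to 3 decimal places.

0.345

The sequences differ at 13 of 47 sites, so p = 13/47 ≈ 0.276596.
d = −(3/4) ln(1 − 4p/3) = −0.75 ln(1 − 0.368795) = −0.75 ln(0.631205)
  = −0.75 × (-0.460125) = 0.345094 substitutions/site.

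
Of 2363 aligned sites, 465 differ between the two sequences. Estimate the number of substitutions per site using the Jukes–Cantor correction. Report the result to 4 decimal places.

p = 465/2363 ≈ 0.196784.
d = −(3/4) ln(1 − 4p/3) = −0.75 ln(1 − 0.262379) = −0.75 ln(0.737621)
  = −0.75 × (-0.304325) = 0.228244 substitutions/site.

0.2282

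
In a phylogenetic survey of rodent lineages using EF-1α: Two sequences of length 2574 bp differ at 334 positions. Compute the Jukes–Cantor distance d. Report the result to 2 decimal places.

p = 334/2574 ≈ 0.129759.
d = −(3/4) ln(1 − 4p/3) = −0.75 ln(1 − 0.173012) = −0.75 ln(0.826988)
  = −0.75 × (-0.189965) = 0.142474 substitutions/site.

0.14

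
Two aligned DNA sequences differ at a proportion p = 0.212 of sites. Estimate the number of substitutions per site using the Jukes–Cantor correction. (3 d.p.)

0.249

d = −(3/4) ln(1 − 4p/3) = −0.75 ln(1 − 0.282667) = −0.75 ln(0.717333)
  = −0.75 × (-0.332215) = 0.249161 substitutions/site.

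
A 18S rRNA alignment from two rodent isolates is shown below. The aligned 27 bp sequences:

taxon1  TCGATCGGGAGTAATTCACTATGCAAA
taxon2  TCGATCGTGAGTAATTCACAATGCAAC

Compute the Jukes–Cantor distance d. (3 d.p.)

0.120

The sequences differ at 3 of 27 sites (8, 20, 27), so p = 3/27 ≈ 0.111111.
d = −(3/4) ln(1 − 4p/3) = −0.75 ln(1 − 0.148148) = −0.75 ln(0.851852)
  = −0.75 × (-0.160342) = 0.120257 substitutions/site.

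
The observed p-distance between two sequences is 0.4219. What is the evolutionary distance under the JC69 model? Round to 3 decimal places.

d = −(3/4) ln(1 − 4p/3) = −0.75 ln(1 − 0.562533) = −0.75 ln(0.437467)
  = −0.75 × (-0.826754) = 0.620066 substitutions/site.

0.620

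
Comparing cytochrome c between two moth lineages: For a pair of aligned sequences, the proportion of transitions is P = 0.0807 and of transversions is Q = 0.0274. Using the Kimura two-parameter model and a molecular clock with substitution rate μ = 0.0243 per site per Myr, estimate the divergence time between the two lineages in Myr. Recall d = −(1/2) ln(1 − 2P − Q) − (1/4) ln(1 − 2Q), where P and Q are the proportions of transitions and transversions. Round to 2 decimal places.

2.44

Under the Kimura two-parameter model, d = −½ ln(1 − 2P − Q) − ¼ ln(1 − 2Q).
1 − 2P − Q = 0.8112, giving −½ ln(0.8112) = 0.104620.
1 − 2Q = 0.9452, giving −¼ ln(0.9452) = 0.014090.
d = 0.104620 + 0.014090 = 0.118710.
Under a molecular clock d = 2μt, so t = d/(2μ) = 0.118710 / (2 × 0.0243) = 2.44 Myr.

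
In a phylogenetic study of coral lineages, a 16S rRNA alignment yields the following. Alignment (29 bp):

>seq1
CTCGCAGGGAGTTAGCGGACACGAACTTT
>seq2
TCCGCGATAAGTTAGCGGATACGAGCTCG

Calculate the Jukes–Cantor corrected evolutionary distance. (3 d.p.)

The sequences differ at 10 of 29 sites (1, 2, 6, 7, 8, 9, 20, 25, 28, 29), so p = 10/29 ≈ 0.344828.
d = −(3/4) ln(1 − 4p/3) = −0.75 ln(1 − 0.459771) = −0.75 ln(0.540229)
  = −0.75 × (-0.615762) = 0.461822 substitutions/site.

0.462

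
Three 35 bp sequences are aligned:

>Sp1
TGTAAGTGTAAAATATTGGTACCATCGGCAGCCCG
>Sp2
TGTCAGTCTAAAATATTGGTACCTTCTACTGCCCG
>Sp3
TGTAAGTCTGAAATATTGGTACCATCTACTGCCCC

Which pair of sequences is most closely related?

Sp1–Sp2: 6/35 differ, p = 0.171, d = 0.195.
Sp1–Sp3: 6/35 differ, p = 0.171, d = 0.195.
Sp2–Sp3: 4/35 differ, p = 0.114, d = 0.124.
The smallest distance is between Sp2 and Sp3.

Sp2 and Sp3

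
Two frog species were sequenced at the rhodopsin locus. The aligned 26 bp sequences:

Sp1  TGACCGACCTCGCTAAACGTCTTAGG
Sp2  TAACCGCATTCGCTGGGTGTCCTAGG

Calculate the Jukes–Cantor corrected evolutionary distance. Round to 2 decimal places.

0.46

The sequences differ at 9 of 26 sites (2, 7, 8, 9, 15, 16, 17, 18, 22), so p = 9/26 ≈ 0.346154.
d = −(3/4) ln(1 − 4p/3) = −0.75 ln(1 − 0.461539) = −0.75 ln(0.538461)
  = −0.75 × (-0.619040) = 0.464280 substitutions/site.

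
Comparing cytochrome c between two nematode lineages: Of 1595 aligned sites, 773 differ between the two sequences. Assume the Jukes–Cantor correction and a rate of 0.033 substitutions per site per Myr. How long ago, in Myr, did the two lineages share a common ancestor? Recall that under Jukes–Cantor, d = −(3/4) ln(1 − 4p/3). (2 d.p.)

11.81

p = 773/1595 ≈ 0.484639.
d = −(3/4) ln(1 − 4p/3) = −0.75 ln(1 − 0.646185) = −0.75 ln(0.353815)
  = −0.75 × (-1.038981) = 0.779236 substitutions/site.
Under a molecular clock d = 2μt, so t = d/(2μ) = 0.779236 / (2 × 0.033) = 11.81 Myr.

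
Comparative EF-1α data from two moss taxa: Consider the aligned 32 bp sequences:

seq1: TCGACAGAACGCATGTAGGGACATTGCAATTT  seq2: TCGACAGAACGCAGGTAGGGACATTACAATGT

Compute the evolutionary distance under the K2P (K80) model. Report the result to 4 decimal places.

0.1001

Of 32 sites, 1 differences are transitions and 2 are transversions, so P = 1/32 = 0.03125 and Q = 2/32 = 0.0625.
Under the Kimura two-parameter model, d = −½ ln(1 − 2P − Q) − ¼ ln(1 − 2Q).
1 − 2P − Q = 0.875, giving −½ ln(0.875) = 0.066766.
1 − 2Q = 0.875, giving −¼ ln(0.875) = 0.033383.
d = 0.066766 + 0.033383 = 0.100149.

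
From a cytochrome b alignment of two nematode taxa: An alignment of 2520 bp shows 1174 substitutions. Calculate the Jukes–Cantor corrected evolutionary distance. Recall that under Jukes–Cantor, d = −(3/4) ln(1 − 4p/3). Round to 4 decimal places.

p = 1174/2520 ≈ 0.465873.
d = −(3/4) ln(1 − 4p/3) = −0.75 ln(1 − 0.621164) = −0.75 ln(0.378836)
  = −0.75 × (-0.970652) = 0.727989 substitutions/site.

0.7280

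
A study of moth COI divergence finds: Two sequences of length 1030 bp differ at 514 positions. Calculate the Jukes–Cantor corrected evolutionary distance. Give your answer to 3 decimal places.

p = 514/1030 ≈ 0.499029.
d = −(3/4) ln(1 − 4p/3) = −0.75 ln(1 − 0.665372) = −0.75 ln(0.334628)
  = −0.75 × (-1.094736) = 0.821052 substitutions/site.

0.821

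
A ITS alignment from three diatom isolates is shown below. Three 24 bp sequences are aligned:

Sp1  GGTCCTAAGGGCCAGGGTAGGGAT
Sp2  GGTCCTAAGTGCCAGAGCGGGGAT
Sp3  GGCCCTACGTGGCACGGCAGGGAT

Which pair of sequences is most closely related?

Sp1–Sp2: 4/24 differ, p = 0.167, d = 0.188.
Sp1–Sp3: 6/24 differ, p = 0.250, d = 0.304.
Sp2–Sp3: 6/24 differ, p = 0.250, d = 0.304.
The smallest distance is between Sp1 and Sp2.

Sp1 and Sp2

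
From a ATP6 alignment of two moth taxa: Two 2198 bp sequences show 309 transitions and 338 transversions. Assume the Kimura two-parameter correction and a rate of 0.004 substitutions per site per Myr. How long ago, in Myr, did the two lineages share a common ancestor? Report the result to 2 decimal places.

P = 309/2198 ≈ 0.140582 and Q = 338/2198 ≈ 0.153776.
Under the Kimura two-parameter model, d = −½ ln(1 − 2P − Q) − ¼ ln(1 − 2Q).
1 − 2P − Q = 0.56506, giving −½ ln(0.56506) = 0.285412.
1 − 2Q = 0.692448, giving −¼ ln(0.692448) = 0.091881.
d = 0.285412 + 0.091881 = 0.377293.
Under a molecular clock d = 2μt, so t = d/(2μ) = 0.377293 / (2 × 0.004) = 47.16 Myr.

47.16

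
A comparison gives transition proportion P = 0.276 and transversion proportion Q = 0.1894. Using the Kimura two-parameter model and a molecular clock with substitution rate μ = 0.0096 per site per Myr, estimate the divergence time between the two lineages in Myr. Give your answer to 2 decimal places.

41.42

Under the Kimura two-parameter model, d = −½ ln(1 − 2P − Q) − ¼ ln(1 − 2Q).
1 − 2P − Q = 0.2586, giving −½ ln(0.2586) = 0.676236.
1 − 2Q = 0.6212, giving −¼ ln(0.6212) = 0.119026.
d = 0.676236 + 0.119026 = 0.795262.
Under a molecular clock d = 2μt, so t = d/(2μ) = 0.795262 / (2 × 0.0096) = 41.42 Myr.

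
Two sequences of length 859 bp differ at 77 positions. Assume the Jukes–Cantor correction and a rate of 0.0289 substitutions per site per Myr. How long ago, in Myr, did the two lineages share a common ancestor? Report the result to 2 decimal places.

1.65

p = 77/859 ≈ 0.089639.
d = −(3/4) ln(1 − 4p/3) = −0.75 ln(1 − 0.119519) = −0.75 ln(0.880481)
  = −0.75 × (-0.127287) = 0.095465 substitutions/site.
Under a molecular clock d = 2μt, so t = d/(2μ) = 0.095465 / (2 × 0.0289) = 1.65 Myr.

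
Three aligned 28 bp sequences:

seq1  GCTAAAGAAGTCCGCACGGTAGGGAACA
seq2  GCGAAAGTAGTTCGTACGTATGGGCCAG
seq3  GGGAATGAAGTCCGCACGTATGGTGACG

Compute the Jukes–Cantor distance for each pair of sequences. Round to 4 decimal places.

seq1–seq2: 11/28 sites differ → p ≈ 0.392857, d = −0.75 ln(1 − 0.523809) = 0.556452 ≈ 0.5565.
seq1–seq3: 9/28 sites differ → p ≈ 0.321429, d = −0.75 ln(1 − 0.428572) = 0.419713 ≈ 0.4197.
seq2–seq3: 9/28 sites differ → p ≈ 0.321429, d = −0.75 ln(1 − 0.428572) = 0.419713 ≈ 0.4197.

d(seq1,seq2) = 0.5565, d(seq1,seq3) = 0.4197, d(seq2,seq3) = 0.4197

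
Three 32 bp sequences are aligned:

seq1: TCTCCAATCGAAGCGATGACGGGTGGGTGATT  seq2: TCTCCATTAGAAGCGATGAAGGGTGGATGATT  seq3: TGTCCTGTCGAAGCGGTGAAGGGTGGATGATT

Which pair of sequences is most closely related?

seq1–seq2: 4/32 differ, p = 0.125, d = 0.137.
seq1–seq3: 6/32 differ, p = 0.188, d = 0.216.
seq2–seq3: 5/32 differ, p = 0.156, d = 0.175.
The smallest distance is between seq1 and seq2.

seq1 and seq2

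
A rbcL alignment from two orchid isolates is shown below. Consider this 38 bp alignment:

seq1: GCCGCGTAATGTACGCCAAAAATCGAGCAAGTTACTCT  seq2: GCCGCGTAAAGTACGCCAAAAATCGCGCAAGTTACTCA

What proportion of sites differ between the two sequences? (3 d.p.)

0.079

The sequences differ at 3 of 38 positions (sites 10, 26, 38).
p = 3/38 = 0.078947… ≈ 0.079 (to 3 d.p.).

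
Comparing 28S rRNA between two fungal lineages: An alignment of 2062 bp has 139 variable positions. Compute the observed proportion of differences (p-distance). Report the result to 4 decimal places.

p = 139/2062 = 0.067410… ≈ 0.0674 (to 4 d.p.).

0.0674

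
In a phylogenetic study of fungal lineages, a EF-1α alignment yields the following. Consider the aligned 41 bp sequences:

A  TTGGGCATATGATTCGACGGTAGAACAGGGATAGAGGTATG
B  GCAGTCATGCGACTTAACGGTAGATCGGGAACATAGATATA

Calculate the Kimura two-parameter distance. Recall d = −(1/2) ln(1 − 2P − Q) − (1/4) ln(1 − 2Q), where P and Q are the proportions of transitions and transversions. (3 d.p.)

0.629

Of 41 sites, 12 differences are transitions and 4 are transversions, so P = 12/41 ≈ 0.292683 and Q = 4/41 ≈ 0.097561.
Under the Kimura two-parameter model, d = −½ ln(1 − 2P − Q) − ¼ ln(1 − 2Q).
1 − 2P − Q = 0.317073, giving −½ ln(0.317073) = 0.574312.
1 − 2Q = 0.804878, giving −¼ ln(0.804878) = 0.054266.
d = 0.574312 + 0.054266 = 0.628578.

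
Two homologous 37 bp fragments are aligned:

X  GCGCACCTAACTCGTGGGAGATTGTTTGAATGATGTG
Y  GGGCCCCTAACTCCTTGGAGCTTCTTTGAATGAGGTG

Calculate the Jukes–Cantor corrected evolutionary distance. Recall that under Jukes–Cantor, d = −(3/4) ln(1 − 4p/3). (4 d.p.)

0.2180

The sequences differ at 7 of 37 sites (2, 5, 14, 16, 21, 24, 34), so p = 7/37 ≈ 0.189189.
d = −(3/4) ln(1 − 4p/3) = −0.75 ln(1 − 0.252252) = −0.75 ln(0.747748)
  = −0.75 × (-0.290689) = 0.218017 substitutions/site.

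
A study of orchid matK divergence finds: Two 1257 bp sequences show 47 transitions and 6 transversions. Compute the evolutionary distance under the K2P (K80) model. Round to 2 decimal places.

P = 47/1257 ≈ 0.037391 and Q = 6/1257 ≈ 0.004773.
Under the Kimura two-parameter model, d = −½ ln(1 − 2P − Q) − ¼ ln(1 − 2Q).
1 − 2P − Q = 0.920445, giving −½ ln(0.920445) = 0.041449.
1 − 2Q = 0.990454, giving −¼ ln(0.990454) = 0.002398.
d = 0.041449 + 0.002398 = 0.043847.

0.04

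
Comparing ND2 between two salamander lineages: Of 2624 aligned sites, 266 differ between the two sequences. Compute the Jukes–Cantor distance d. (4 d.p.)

0.1089

p = 266/2624 ≈ 0.101372.
d = −(3/4) ln(1 − 4p/3) = −0.75 ln(1 − 0.135163) = −0.75 ln(0.864837)
  = −0.75 × (-0.145214) = 0.108911 substitutions/site.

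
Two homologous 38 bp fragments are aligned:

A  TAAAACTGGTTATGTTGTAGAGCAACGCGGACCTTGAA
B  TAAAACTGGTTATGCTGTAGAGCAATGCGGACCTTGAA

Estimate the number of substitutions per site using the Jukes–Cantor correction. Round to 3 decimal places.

The sequences differ at 2 of 38 sites (15, 26), so p = 2/38 ≈ 0.052632.
d = −(3/4) ln(1 − 4p/3) = −0.75 ln(1 − 0.070176) = −0.75 ln(0.929824)
  = −0.75 × (-0.072760) = 0.054570 substitutions/site.

0.055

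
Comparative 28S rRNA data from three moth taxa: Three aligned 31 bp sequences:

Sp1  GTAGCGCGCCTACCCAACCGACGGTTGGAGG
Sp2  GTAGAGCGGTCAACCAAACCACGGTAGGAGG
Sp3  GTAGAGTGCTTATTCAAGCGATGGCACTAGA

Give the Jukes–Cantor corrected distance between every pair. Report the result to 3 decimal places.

Sp1–Sp2: 8/31 sites differ → p ≈ 0.258065, d = −0.75 ln(1 − 0.344087) = 0.316295 ≈ 0.316.
Sp1–Sp3: 12/31 sites differ → p ≈ 0.387097, d = −0.75 ln(1 − 0.516129) = 0.544453 ≈ 0.544.
Sp2–Sp3: 12/31 sites differ → p ≈ 0.387097, d = −0.75 ln(1 − 0.516129) = 0.544453 ≈ 0.544.

d(Sp1,Sp2) = 0.316, d(Sp1,Sp3) = 0.544, d(Sp2,Sp3) = 0.544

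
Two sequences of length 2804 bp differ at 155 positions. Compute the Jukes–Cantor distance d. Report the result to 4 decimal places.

p = 155/2804 ≈ 0.055278.
d = −(3/4) ln(1 − 4p/3) = −0.75 ln(1 − 0.073704) = −0.75 ln(0.926296)
  = −0.75 × (-0.076561) = 0.057421 substitutions/site.

0.0574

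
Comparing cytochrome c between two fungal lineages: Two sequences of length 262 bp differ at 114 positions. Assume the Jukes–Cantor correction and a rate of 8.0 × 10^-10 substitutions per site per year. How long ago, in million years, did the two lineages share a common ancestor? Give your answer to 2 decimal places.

p = 114/262 ≈ 0.435115.
d = −(3/4) ln(1 − 4p/3) = −0.75 ln(1 − 0.580153) = −0.75 ln(0.419847)
  = −0.75 × (-0.867865) = 0.650899 substitutions/site.
Under a molecular clock d = 2μt, so t = d/(2μ) = 0.650899 / (2 × 8.0 × 10^-10) = 406.81 million years.

406.81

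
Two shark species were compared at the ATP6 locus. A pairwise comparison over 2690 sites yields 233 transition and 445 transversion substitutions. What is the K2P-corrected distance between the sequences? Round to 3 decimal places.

P = 233/2690 ≈ 0.086617 and Q = 445/2690 ≈ 0.165428.
Under the Kimura two-parameter model, d = −½ ln(1 − 2P − Q) − ¼ ln(1 − 2Q).
1 − 2P − Q = 0.661338, giving −½ ln(0.661338) = 0.206745.
1 − 2Q = 0.669144, giving −¼ ln(0.669144) = 0.100439.
d = 0.206745 + 0.100439 = 0.307184.

0.307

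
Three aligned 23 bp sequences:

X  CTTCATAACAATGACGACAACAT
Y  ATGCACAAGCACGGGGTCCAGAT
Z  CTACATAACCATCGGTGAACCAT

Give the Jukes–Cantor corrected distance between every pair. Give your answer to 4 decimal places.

X–Y: 11/23 sites differ → p ≈ 0.478261, d = −0.75 ln(1 − 0.637681) = 0.761423 ≈ 0.7614.
X–Z: 9/23 sites differ → p ≈ 0.391304, d = −0.75 ln(1 − 0.521739) = 0.553199 ≈ 0.5532.
Y–Z: 12/23 sites differ → p ≈ 0.521739, d = −0.75 ln(1 − 0.695652) = 0.892188 ≈ 0.8922.

d(X,Y) = 0.7614, d(X,Z) = 0.5532, d(Y,Z) = 0.8922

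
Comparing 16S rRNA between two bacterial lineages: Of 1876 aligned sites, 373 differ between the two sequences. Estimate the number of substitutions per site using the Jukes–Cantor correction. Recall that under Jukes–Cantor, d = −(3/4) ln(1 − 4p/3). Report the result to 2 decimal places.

0.23

p = 373/1876 ≈ 0.198827.
d = −(3/4) ln(1 − 4p/3) = −0.75 ln(1 − 0.265103) = −0.75 ln(0.734897)
  = −0.75 × (-0.308025) = 0.231019 substitutions/site.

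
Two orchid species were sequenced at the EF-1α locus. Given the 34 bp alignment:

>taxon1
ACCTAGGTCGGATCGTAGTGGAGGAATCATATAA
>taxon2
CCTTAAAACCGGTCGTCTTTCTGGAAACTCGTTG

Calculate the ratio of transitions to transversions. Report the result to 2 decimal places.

Transitions are A↔G and C↔T; transversions are all other mismatches.
Transitions: 7. Transversions: 11.
R = 7/11 = 0.636363… ≈ 0.64 (to 2 d.p.).

0.64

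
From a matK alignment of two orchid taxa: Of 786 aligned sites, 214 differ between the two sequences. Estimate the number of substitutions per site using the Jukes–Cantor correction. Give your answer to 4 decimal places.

0.3383

p = 214/786 ≈ 0.272265.
d = −(3/4) ln(1 − 4p/3) = −0.75 ln(1 − 0.36302) = −0.75 ln(0.63698)
  = −0.75 × (-0.451017) = 0.338263 substitutions/site.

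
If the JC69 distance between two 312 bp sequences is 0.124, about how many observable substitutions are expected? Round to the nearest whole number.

36

Invert JC69: p = (3/4)(1 − e^(−4d/3)) = 0.75 × (1 − e^(-0.165333)) = 0.75 × (1 − 0.847611) = 0.114292.
Expected differing sites = pL ≈ 0.114292 × 312 = 35.659104 ≈ 36.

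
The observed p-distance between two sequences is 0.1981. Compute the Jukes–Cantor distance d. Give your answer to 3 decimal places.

d = −(3/4) ln(1 − 4p/3) = −0.75 ln(1 − 0.264133) = −0.75 ln(0.735867)
  = −0.75 × (-0.306706) = 0.230030 substitutions/site.

0.230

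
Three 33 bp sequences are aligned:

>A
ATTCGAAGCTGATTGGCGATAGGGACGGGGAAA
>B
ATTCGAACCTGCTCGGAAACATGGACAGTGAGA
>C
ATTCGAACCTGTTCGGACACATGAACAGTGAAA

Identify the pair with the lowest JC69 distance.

B and C

A–B: 10/33 differ, p = 0.303, d = 0.388.
A–C: 10/33 differ, p = 0.303, d = 0.388.
B–C: 4/33 differ, p = 0.121, d = 0.132.
The smallest distance is between B and C.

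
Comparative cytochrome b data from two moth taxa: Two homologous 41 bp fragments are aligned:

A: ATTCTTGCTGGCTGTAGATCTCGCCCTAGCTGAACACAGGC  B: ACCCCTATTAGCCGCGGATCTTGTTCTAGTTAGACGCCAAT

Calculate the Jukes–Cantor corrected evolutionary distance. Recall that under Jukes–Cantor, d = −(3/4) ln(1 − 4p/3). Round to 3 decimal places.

0.788

The sequences differ at 20 of 41 sites, so p = 20/41 ≈ 0.487805.
d = −(3/4) ln(1 − 4p/3) = −0.75 ln(1 − 0.650407) = −0.75 ln(0.349593)
  = −0.75 × (-1.050986) = 0.788240 substitutions/site.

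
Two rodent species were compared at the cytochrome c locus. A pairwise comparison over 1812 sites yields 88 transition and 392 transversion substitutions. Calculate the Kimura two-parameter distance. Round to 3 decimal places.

P = 88/1812 ≈ 0.048565 and Q = 392/1812 ≈ 0.216336.
Under the Kimura two-parameter model, d = −½ ln(1 − 2P − Q) − ¼ ln(1 − 2Q).
1 − 2P − Q = 0.686534, giving −½ ln(0.686534) = 0.188050.
1 − 2Q = 0.567328, giving −¼ ln(0.567328) = 0.141704.
d = 0.188050 + 0.141704 = 0.329754.

0.330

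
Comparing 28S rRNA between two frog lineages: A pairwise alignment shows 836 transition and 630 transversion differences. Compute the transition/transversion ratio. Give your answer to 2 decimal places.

1.33

R = 836/630 = 1.326984… ≈ 1.33 (to 2 d.p.).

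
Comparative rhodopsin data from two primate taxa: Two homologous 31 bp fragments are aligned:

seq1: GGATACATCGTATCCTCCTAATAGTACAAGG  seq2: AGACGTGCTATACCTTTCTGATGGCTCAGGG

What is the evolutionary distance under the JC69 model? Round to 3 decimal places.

The sequences differ at 16 of 31 sites, so p = 16/31 ≈ 0.516129.
d = −(3/4) ln(1 − 4p/3) = −0.75 ln(1 − 0.688172) = −0.75 ln(0.311828)
  = −0.75 × (-1.165304) = 0.873978 substitutions/site.

0.874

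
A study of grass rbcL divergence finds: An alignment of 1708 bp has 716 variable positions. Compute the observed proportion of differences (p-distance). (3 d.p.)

0.419

p = 716/1708 = 0.419203… ≈ 0.419 (to 3 d.p.).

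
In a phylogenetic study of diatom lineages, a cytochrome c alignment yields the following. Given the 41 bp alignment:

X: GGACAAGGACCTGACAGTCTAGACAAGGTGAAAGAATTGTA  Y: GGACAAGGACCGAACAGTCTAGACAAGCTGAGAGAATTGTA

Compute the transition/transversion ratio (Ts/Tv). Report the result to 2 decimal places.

1.00

Transitions are A↔G and C↔T; transversions are all other mismatches.
Transitions: 2. Transversions: 2.
R = 2/2 = 1.00.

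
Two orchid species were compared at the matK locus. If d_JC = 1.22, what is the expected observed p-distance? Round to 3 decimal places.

p = (3/4)(1 − e^(−4d/3)) = 0.75 × (1 − e^(-1.626667)) = 0.75 × (1 − 0.196584) = 0.602562.

0.603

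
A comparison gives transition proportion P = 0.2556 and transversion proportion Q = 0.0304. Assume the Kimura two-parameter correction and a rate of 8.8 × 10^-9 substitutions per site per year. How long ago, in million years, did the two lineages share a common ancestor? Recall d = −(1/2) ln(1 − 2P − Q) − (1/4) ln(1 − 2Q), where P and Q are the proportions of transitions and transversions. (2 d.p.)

23.05

Under the Kimura two-parameter model, d = −½ ln(1 − 2P − Q) − ¼ ln(1 − 2Q).
1 − 2P − Q = 0.4584, giving −½ ln(0.4584) = 0.390007.
1 − 2Q = 0.9392, giving −¼ ln(0.9392) = 0.015682.
d = 0.390007 + 0.015682 = 0.405689.
Under a molecular clock d = 2μt, so t = d/(2μ) = 0.405689 / (2 × 8.8 × 10^-9) = 23.05 million years.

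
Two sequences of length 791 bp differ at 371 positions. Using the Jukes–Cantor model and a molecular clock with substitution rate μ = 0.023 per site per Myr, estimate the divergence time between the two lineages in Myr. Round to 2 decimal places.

p = 371/791 ≈ 0.469027.
d = −(3/4) ln(1 − 4p/3) = −0.75 ln(1 − 0.625369) = −0.75 ln(0.374631)
  = −0.75 × (-0.981814) = 0.736361 substitutions/site.
Under a molecular clock d = 2μt, so t = d/(2μ) = 0.736361 / (2 × 0.023) = 16.01 Myr.

16.01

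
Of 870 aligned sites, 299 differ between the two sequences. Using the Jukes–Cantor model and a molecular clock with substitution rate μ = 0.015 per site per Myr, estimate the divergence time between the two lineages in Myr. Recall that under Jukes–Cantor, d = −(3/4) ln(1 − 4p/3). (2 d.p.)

15.32

p = 299/870 ≈ 0.343678.
d = −(3/4) ln(1 − 4p/3) = −0.75 ln(1 − 0.458237) = −0.75 ln(0.541763)
  = −0.75 × (-0.612927) = 0.459695 substitutions/site.
Under a molecular clock d = 2μt, so t = d/(2μ) = 0.459695 / (2 × 0.015) = 15.32 Myr.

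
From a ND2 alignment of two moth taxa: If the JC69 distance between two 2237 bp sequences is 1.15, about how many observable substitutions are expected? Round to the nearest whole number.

1316

Invert JC69: p = (3/4)(1 − e^(−4d/3)) = 0.75 × (1 − e^(-1.533333)) = 0.75 × (1 − 0.215815) = 0.588139.
Expected differing sites = pL ≈ 0.588139 × 2237 = 1315.666943 ≈ 1316.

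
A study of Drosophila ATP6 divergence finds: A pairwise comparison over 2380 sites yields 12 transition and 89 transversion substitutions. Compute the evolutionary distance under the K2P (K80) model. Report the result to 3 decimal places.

0.044

P = 12/2380 ≈ 0.005042 and Q = 89/2380 ≈ 0.037395.
Under the Kimura two-parameter model, d = −½ ln(1 − 2P − Q) − ¼ ln(1 − 2Q).
1 − 2P − Q = 0.952521, giving −½ ln(0.952521) = 0.024322.
1 − 2Q = 0.92521, giving −¼ ln(0.92521) = 0.019434.
d = 0.024322 + 0.019434 = 0.043756.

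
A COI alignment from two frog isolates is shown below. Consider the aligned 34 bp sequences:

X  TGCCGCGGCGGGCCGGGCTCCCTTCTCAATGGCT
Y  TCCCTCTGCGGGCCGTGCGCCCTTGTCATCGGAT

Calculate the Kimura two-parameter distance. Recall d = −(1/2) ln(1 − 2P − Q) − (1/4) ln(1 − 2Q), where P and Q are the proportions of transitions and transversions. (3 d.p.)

0.333

Of 34 sites, 1 differences are transitions and 8 are transversions, so P = 1/34 ≈ 0.029412 and Q = 8/34 ≈ 0.235294.
Under the Kimura two-parameter model, d = −½ ln(1 − 2P − Q) − ¼ ln(1 − 2Q).
1 − 2P − Q = 0.705882, giving −½ ln(0.705882) = 0.174154.
1 − 2Q = 0.529412, giving −¼ ln(0.529412) = 0.158997.
d = 0.174154 + 0.158997 = 0.333151.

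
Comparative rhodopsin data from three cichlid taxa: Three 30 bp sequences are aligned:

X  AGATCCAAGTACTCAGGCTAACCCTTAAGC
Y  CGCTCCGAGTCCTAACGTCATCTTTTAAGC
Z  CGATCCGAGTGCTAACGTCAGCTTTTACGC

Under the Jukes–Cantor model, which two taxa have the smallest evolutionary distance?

X–Y: 11/30 differ, p = 0.367, d = 0.503.
X–Z: 11/30 differ, p = 0.367, d = 0.503.
Y–Z: 4/30 differ, p = 0.133, d = 0.147.
The smallest distance is between Y and Z.

Y and Z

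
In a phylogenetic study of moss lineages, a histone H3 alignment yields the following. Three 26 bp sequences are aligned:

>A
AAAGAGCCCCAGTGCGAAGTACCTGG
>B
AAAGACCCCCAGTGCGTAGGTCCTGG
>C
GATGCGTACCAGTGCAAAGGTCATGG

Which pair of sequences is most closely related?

A–B: 4/26 differ, p = 0.154, d = 0.172.
A–C: 9/26 differ, p = 0.346, d = 0.464.
B–C: 9/26 differ, p = 0.346, d = 0.464.
The smallest distance is between A and B.

A and B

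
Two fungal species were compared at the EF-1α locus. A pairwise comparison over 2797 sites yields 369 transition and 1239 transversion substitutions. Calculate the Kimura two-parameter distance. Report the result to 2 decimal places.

1.16

P = 369/2797 ≈ 0.131927 and Q = 1239/2797 ≈ 0.442975.
Under the Kimura two-parameter model, d = −½ ln(1 − 2P − Q) − ¼ ln(1 − 2Q).
1 − 2P − Q = 0.293171, giving −½ ln(0.293171) = 0.613500.
1 − 2Q = 0.11405, giving −¼ ln(0.11405) = 0.542780.
d = 0.613500 + 0.542780 = 1.156280.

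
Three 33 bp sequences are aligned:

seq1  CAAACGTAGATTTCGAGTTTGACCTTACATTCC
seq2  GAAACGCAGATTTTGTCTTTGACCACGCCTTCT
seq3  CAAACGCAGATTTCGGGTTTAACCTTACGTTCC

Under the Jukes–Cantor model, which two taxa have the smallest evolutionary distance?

seq1 and seq3

seq1–seq2: 10/33 differ, p = 0.303, d = 0.388.
seq1–seq3: 4/33 differ, p = 0.121, d = 0.132.
seq2–seq3: 10/33 differ, p = 0.303, d = 0.388.
The smallest distance is between seq1 and seq3.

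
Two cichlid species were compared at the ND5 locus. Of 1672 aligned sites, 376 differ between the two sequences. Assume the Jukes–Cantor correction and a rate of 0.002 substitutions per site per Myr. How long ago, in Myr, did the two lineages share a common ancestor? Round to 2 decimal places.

66.83

p = 376/1672 ≈ 0.22488.
d = −(3/4) ln(1 − 4p/3) = −0.75 ln(1 − 0.29984) = −0.75 ln(0.70016)
  = −0.75 × (-0.356446) = 0.267335 substitutions/site.
Under a molecular clock d = 2μt, so t = d/(2μ) = 0.267335 / (2 × 0.002) = 66.83 Myr.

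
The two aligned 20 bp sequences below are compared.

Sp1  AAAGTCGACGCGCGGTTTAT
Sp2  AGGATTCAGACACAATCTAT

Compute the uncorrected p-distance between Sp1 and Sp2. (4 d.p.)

0.5500

The sequences differ at 11 of 20 positions.
p = 11/20 = 0.5500.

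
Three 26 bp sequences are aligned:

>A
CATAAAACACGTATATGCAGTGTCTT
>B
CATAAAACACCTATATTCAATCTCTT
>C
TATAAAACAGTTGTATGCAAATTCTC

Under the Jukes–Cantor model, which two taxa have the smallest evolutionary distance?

A and B

A–B: 4/26 differ, p = 0.154, d = 0.172.
A–C: 8/26 differ, p = 0.308, d = 0.396.
B–C: 8/26 differ, p = 0.308, d = 0.396.
The smallest distance is between A and B.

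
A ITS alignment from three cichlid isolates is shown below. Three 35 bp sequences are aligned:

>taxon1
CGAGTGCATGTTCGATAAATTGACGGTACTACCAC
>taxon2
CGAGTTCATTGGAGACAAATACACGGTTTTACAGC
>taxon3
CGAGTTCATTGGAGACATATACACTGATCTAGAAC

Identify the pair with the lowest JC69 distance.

taxon1–taxon2: 12/35 differ, p = 0.343, d = 0.458.
taxon1–taxon3: 14/35 differ, p = 0.400, d = 0.572.
taxon2–taxon3: 6/35 differ, p = 0.171, d = 0.195.
The smallest distance is between taxon2 and taxon3.

taxon2 and taxon3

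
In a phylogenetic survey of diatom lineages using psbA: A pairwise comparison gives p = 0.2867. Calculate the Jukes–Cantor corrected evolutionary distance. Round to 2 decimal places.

d = −(3/4) ln(1 − 4p/3) = −0.75 ln(1 − 0.382267) = −0.75 ln(0.617733)
  = −0.75 × (-0.481699) = 0.361274 substitutions/site.

0.36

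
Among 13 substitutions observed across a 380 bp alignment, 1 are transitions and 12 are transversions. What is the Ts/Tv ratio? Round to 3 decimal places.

R = 1/12 = 0.083333… ≈ 0.083 (to 3 d.p.).

0.083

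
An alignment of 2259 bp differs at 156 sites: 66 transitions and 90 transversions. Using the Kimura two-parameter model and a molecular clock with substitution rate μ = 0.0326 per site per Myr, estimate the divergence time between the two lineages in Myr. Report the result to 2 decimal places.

P = 66/2259 ≈ 0.029216 and Q = 90/2259 ≈ 0.039841.
Under the Kimura two-parameter model, d = −½ ln(1 − 2P − Q) − ¼ ln(1 − 2Q).
1 − 2P − Q = 0.901727, giving −½ ln(0.901727) = 0.051722.
1 − 2Q = 0.920318, giving −¼ ln(0.920318) = 0.020759.
d = 0.051722 + 0.020759 = 0.072481.
Under a molecular clock d = 2μt, so t = d/(2μ) = 0.072481 / (2 × 0.0326) = 1.11 Myr.

1.11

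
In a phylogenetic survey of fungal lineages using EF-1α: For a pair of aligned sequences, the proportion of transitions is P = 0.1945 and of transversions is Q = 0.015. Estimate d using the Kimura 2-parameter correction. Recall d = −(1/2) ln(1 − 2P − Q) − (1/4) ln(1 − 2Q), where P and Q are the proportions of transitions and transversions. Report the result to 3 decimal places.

Under the Kimura two-parameter model, d = −½ ln(1 − 2P − Q) − ¼ ln(1 − 2Q).
1 − 2P − Q = 0.596, giving −½ ln(0.596) = 0.258757.
1 − 2Q = 0.97, giving −¼ ln(0.97) = 0.007615.
d = 0.258757 + 0.007615 = 0.266372.

0.266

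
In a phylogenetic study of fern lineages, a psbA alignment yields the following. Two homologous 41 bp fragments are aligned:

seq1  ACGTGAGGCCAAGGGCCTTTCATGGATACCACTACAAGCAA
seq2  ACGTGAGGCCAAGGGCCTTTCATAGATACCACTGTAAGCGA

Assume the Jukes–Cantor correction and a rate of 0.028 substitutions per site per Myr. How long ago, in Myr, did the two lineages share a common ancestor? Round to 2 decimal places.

1.87

The sequences differ at 4 of 41 sites (24, 34, 35, 40), so p = 4/41 ≈ 0.097561.
d = −(3/4) ln(1 − 4p/3) = −0.75 ln(1 − 0.130081) = −0.75 ln(0.869919)
  = −0.75 × (-0.139355) = 0.104516 substitutions/site.
Under a molecular clock d = 2μt, so t = d/(2μ) = 0.104516 / (2 × 0.028) = 1.87 Myr.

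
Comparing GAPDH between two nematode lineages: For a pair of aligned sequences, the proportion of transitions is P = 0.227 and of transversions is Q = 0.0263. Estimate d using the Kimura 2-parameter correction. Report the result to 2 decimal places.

0.34

Under the Kimura two-parameter model, d = −½ ln(1 − 2P − Q) − ¼ ln(1 − 2Q).
1 − 2P − Q = 0.5197, giving −½ ln(0.5197) = 0.327252.
1 − 2Q = 0.9474, giving −¼ ln(0.9474) = 0.013508.
d = 0.327252 + 0.013508 = 0.340760.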